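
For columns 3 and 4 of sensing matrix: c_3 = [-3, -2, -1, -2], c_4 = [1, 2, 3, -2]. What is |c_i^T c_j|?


Inner product: -3*1 + -2*2 + -1*3 + -2*-2
Products: [-3, -4, -3, 4]
Sum = -6.
|dot| = 6.

6


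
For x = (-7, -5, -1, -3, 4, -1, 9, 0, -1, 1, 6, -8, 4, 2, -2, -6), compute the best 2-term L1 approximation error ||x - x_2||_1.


Sorted |x_i| descending: [9, 8, 7, 6, 6, 5, 4, 4, 3, 2, 2, 1, 1, 1, 1, 0]
Keep top 2: [9, 8]
Tail entries: [7, 6, 6, 5, 4, 4, 3, 2, 2, 1, 1, 1, 1, 0]
L1 error = sum of tail = 43.

43


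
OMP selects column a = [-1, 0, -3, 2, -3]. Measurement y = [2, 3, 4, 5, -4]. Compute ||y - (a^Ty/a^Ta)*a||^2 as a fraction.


a^T a = 23.
a^T y = 8.
coeff = 8/23 = 8/23.
||r||^2 = 1546/23.

1546/23


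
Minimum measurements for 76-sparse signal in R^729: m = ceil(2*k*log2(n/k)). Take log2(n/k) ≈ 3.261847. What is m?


log2(n/k) = log2(729/76) ≈ 3.261847.
2*k*log2(n/k) ≈ 2*76*3.261847 = 495.800744.
m = ceil(495.800744) = 496.

496


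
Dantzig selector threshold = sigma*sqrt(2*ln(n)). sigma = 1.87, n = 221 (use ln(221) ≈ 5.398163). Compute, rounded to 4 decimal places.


ln(221) ≈ 5.398163.
2*ln(n) ≈ 10.796326.
sqrt(2*ln(n)) ≈ sqrt(10.796326) ≈ 3.285776.
threshold ≈ 1.87*3.285776 = 6.14440112 ≈ 6.1444.

6.1444


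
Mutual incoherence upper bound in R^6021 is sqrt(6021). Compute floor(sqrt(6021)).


77^2 = 5929 <= 6021 < 6084 = 78^2, so 77 <= sqrt(6021) < 78.
floor(sqrt(6021)) = 77.

77


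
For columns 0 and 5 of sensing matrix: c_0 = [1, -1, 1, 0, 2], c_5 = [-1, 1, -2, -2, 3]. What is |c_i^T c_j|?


Inner product: 1*-1 + -1*1 + 1*-2 + 0*-2 + 2*3
Products: [-1, -1, -2, 0, 6]
Sum = 2.
|dot| = 2.

2


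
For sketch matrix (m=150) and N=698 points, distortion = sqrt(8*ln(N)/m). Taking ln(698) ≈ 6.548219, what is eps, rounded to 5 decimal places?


ln(698) ≈ 6.548219.
8*ln(N)/m ≈ 8*6.548219/150 ≈ 0.34923835.
eps = sqrt(0.34923835) ≈ 0.5909639 ≈ 0.59096.

0.59096


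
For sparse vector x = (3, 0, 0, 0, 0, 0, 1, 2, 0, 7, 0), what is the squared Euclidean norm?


Non-zero entries: [(0, 3), (6, 1), (7, 2), (9, 7)]
Squares: [9, 1, 4, 49]
||x||_2^2 = sum = 63.

63


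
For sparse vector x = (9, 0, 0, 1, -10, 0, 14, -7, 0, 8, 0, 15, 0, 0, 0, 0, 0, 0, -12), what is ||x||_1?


Non-zero entries: [(0, 9), (3, 1), (4, -10), (6, 14), (7, -7), (9, 8), (11, 15), (18, -12)]
Absolute values: [9, 1, 10, 14, 7, 8, 15, 12]
||x||_1 = sum = 76.

76


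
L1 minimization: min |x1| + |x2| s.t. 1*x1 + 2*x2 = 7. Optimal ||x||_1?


Axis intercepts:
  x1 = 7, x2 = 0: L1 = 7
  x1 = 0, x2 = 7/2: L1 = 7/2
x* = (0, 7/2)
||x*||_1 = 7/2.

7/2


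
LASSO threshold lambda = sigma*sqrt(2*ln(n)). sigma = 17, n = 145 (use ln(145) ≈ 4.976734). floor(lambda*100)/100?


ln(145) ≈ 4.976734.
2*ln(n) ≈ 9.953468.
sqrt(2*ln(n)) ≈ sqrt(9.953468) ≈ 3.154912.
lambda ≈ 17*3.154912 = 53.633504.
floor(lambda*100)/100 = 53.63.

53.63


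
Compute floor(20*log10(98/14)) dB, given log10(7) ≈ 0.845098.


||x||/||e|| = 98/14 = 7.
log10(7) ≈ 0.845098.
20*log10(||x||/||e||) ≈ 20*0.845098 = 16.90196.
floor(16.90196) = 16.

16


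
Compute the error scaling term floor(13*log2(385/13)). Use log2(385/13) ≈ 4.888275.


log2(n/k) = log2(385/13) ≈ 4.888275.
k*log2(n/k) ≈ 13*4.888275 = 63.547575.
floor(63.547575) = 63.

63


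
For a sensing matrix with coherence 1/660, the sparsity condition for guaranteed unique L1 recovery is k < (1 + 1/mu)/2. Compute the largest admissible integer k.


1/mu = 660.
1 + 1/mu = 661.
(1 + 1/mu)/2 = 330.5 is not an integer, so k_max = floor(330.5) = 330.

330


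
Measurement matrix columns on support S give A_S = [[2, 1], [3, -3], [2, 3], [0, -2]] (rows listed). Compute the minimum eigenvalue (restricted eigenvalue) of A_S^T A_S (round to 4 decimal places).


A_S^T A_S = [[17, -1], [-1, 23]].
trace = 40.
det = 390.
disc = trace^2 - 4*det = 1600 - 4*390 = 40.
sqrt(40) ≈ 6.324555.
lam_min = (40 - sqrt(40))/2 ≈ (40 - 6.324555)/2 = 16.8377225 ≈ 16.8377.

16.8377


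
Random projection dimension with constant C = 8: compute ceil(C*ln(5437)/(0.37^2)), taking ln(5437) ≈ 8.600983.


ln(5437) ≈ 8.600983.
eps^2 = 0.37^2 = 0.1369.
C*ln(N)/eps^2 ≈ 8*8.600983/0.1369 ≈ 502.6141.
m = ceil(502.6141) = 503.

503


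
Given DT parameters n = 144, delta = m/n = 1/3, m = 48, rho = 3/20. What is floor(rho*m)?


m = 1/3*144 = 48.
rho = 3/20.
rho*m = 3/20*48 = 7.2.
k = floor(7.2) = 7.

7


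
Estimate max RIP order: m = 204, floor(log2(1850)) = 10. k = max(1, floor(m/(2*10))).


floor(log2(1850)) = 10.
2*10 = 20.
m/(2*floor(log2(n))) = 204/20 ≈ 10.2.
floor = 10.
k = max(1, 10) = 10.

10


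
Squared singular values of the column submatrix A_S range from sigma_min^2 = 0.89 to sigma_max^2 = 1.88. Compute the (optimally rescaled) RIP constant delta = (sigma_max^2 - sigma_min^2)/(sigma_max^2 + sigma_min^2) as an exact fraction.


lambda_max - lambda_min = 1.88 - 0.89 = 0.99.
lambda_max + lambda_min = 1.88 + 0.89 = 2.77.
delta = 0.99/2.77 = 99/277.

99/277


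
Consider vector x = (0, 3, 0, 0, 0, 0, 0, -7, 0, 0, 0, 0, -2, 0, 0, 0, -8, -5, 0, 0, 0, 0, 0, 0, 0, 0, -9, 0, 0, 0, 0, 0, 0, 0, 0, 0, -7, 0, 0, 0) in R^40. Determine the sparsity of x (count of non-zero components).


Non-zero positions: [1, 7, 12, 16, 17, 26, 36].
Sparsity = 7.

7


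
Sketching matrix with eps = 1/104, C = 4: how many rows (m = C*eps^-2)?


1/eps = 104.
(1/eps)^2 = 10816.
m = 4*10816 = 43264.

43264


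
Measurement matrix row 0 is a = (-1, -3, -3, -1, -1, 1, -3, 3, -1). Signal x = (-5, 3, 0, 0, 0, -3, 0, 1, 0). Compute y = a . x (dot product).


Non-zero terms: ['-1*-5', '-3*3', '1*-3', '3*1']
Products: [5, -9, -3, 3]
y = sum = -4.

-4


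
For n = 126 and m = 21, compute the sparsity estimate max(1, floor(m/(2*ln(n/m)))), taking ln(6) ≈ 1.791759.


n/m = 126/21 = 6.
ln(n/m) ≈ 1.791759.
2*ln(n/m) ≈ 3.583518.
m/(2*ln(n/m)) ≈ 21/3.583518 ≈ 5.8602.
floor = 5.
k_max = max(1, 5) = 5.

5


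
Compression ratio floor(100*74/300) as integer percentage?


100*m/n = 100*74/300 ≈ 24.6667.
floor = 24.

24


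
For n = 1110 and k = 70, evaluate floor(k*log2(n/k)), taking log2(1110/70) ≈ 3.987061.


log2(n/k) = log2(1110/70) ≈ 3.987061.
k*log2(n/k) ≈ 70*3.987061 = 279.09427.
floor(279.09427) = 279.

279


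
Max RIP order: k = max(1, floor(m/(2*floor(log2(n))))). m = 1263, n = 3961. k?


floor(log2(3961)) = 11.
2*11 = 22.
m/(2*floor(log2(n))) = 1263/22 ≈ 57.4091.
floor = 57.
k = max(1, 57) = 57.

57


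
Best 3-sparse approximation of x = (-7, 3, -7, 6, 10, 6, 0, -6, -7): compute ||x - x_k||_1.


Sorted |x_i| descending: [10, 7, 7, 7, 6, 6, 6, 3, 0]
Keep top 3: [10, 7, 7]
Tail entries: [7, 6, 6, 6, 3, 0]
L1 error = sum of tail = 28.

28


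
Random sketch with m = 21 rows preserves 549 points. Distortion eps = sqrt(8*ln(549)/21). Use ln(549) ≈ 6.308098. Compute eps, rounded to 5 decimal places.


ln(549) ≈ 6.308098.
8*ln(N)/m ≈ 8*6.308098/21 ≈ 2.40308495.
eps = sqrt(2.40308495) ≈ 1.5501887 ≈ 1.55019.

1.55019


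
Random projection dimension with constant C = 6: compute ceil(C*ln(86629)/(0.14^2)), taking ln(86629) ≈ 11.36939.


ln(86629) ≈ 11.36939.
eps^2 = 0.14^2 = 0.0196.
C*ln(N)/eps^2 ≈ 6*11.36939/0.0196 ≈ 3480.4255.
m = ceil(3480.4255) = 3481.

3481


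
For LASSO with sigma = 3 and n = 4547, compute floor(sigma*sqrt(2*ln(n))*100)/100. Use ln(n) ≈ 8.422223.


ln(4547) ≈ 8.422223.
2*ln(n) ≈ 16.844446.
sqrt(2*ln(n)) ≈ sqrt(16.844446) ≈ 4.104199.
lambda ≈ 3*4.104199 = 12.312597.
floor(lambda*100)/100 = 12.31.

12.31


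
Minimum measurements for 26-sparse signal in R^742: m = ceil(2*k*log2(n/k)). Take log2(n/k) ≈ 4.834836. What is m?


log2(n/k) = log2(742/26) ≈ 4.834836.
2*k*log2(n/k) ≈ 2*26*4.834836 = 251.411472.
m = ceil(251.411472) = 252.

252


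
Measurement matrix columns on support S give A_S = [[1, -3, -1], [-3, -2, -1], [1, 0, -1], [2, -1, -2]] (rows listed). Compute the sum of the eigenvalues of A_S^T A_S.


Sum of eigenvalues of A_S^T A_S = trace(A_S^T A_S) = sum of squared column norms of A_S.
A_S^T A_S diagonal: [15, 14, 7].
trace = 15 + 14 + 7 = 36.

36


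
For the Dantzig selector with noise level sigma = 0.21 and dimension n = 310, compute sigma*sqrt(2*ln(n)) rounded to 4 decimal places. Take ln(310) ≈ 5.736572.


ln(310) ≈ 5.736572.
2*ln(n) ≈ 11.473144.
sqrt(2*ln(n)) ≈ sqrt(11.473144) ≈ 3.387203.
threshold ≈ 0.21*3.387203 = 0.71131263 ≈ 0.7113.

0.7113


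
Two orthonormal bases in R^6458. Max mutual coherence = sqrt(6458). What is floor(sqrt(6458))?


80^2 = 6400 <= 6458 < 6561 = 81^2, so 80 <= sqrt(6458) < 81.
floor(sqrt(6458)) = 80.

80


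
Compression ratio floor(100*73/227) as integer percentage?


100*m/n = 100*73/227 ≈ 32.1586.
floor = 32.

32


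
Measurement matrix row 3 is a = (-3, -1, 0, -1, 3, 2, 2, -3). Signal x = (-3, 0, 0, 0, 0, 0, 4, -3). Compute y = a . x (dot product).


Non-zero terms: ['-3*-3', '2*4', '-3*-3']
Products: [9, 8, 9]
y = sum = 26.

26


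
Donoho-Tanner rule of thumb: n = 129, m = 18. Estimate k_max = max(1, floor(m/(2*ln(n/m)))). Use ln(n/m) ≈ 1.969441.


n/m = 129/18 = 43/6.
ln(n/m) ≈ 1.969441.
2*ln(n/m) ≈ 3.938882.
m/(2*ln(n/m)) ≈ 18/3.938882 ≈ 4.5698.
floor = 4.
k_max = max(1, 4) = 4.

4


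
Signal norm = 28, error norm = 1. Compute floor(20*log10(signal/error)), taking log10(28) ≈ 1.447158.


||x||/||e|| = 28/1 = 28.
log10(28) ≈ 1.447158.
20*log10(||x||/||e||) ≈ 20*1.447158 = 28.94316.
floor(28.94316) = 28.

28


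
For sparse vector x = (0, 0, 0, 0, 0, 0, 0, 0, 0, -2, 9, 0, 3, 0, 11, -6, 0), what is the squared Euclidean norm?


Non-zero entries: [(9, -2), (10, 9), (12, 3), (14, 11), (15, -6)]
Squares: [4, 81, 9, 121, 36]
||x||_2^2 = sum = 251.

251


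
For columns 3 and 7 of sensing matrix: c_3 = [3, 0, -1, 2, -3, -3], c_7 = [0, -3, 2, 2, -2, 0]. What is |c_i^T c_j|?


Inner product: 3*0 + 0*-3 + -1*2 + 2*2 + -3*-2 + -3*0
Products: [0, 0, -2, 4, 6, 0]
Sum = 8.
|dot| = 8.

8


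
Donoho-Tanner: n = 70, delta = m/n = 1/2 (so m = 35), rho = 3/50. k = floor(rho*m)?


m = 1/2*70 = 35.
rho = 3/50.
rho*m = 3/50*35 = 2.1.
k = floor(2.1) = 2.

2


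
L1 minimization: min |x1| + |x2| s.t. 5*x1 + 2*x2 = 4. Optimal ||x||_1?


Axis intercepts:
  x1 = 4/5, x2 = 0: L1 = 4/5
  x1 = 0, x2 = 2: L1 = 2
x* = (4/5, 0)
||x*||_1 = 4/5.

4/5


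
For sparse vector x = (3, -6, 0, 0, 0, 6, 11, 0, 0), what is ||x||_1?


Non-zero entries: [(0, 3), (1, -6), (5, 6), (6, 11)]
Absolute values: [3, 6, 6, 11]
||x||_1 = sum = 26.

26


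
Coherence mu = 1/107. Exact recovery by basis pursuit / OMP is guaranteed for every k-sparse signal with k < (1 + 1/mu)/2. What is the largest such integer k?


1/mu = 107.
1 + 1/mu = 108.
(1 + 1/mu)/2 = 54 is an integer and the inequality is strict, so k_max = 54 - 1 = 53.

53


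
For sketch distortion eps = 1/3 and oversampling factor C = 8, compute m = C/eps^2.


1/eps = 3.
(1/eps)^2 = 9.
m = 8*9 = 72.

72


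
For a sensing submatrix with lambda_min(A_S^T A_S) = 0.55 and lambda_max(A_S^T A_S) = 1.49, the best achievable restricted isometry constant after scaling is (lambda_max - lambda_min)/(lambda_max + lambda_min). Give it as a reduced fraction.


lambda_max - lambda_min = 1.49 - 0.55 = 0.94.
lambda_max + lambda_min = 1.49 + 0.55 = 2.04.
delta = 0.94/2.04 = 94/204 = 47/102.

47/102


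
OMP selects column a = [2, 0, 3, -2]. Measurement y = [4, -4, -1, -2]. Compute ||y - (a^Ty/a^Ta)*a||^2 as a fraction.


a^T a = 17.
a^T y = 9.
coeff = 9/17 = 9/17.
||r||^2 = 548/17.

548/17


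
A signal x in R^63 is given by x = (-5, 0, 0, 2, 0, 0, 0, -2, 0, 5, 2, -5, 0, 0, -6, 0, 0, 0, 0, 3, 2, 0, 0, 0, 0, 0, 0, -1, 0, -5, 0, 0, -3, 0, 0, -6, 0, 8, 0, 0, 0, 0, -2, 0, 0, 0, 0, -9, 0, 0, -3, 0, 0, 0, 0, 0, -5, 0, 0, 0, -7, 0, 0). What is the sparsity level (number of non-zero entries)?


Non-zero positions: [0, 3, 7, 9, 10, 11, 14, 19, 20, 27, 29, 32, 35, 37, 42, 47, 50, 56, 60].
Sparsity = 19.

19


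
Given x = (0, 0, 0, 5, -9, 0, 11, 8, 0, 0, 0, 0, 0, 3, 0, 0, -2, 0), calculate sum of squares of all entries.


Non-zero entries: [(3, 5), (4, -9), (6, 11), (7, 8), (13, 3), (16, -2)]
Squares: [25, 81, 121, 64, 9, 4]
||x||_2^2 = sum = 304.

304


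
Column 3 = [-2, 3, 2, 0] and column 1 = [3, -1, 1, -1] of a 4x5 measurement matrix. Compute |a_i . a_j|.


Inner product: -2*3 + 3*-1 + 2*1 + 0*-1
Products: [-6, -3, 2, 0]
Sum = -7.
|dot| = 7.

7


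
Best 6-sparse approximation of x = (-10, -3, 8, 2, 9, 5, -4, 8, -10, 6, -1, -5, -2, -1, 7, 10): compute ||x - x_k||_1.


Sorted |x_i| descending: [10, 10, 10, 9, 8, 8, 7, 6, 5, 5, 4, 3, 2, 2, 1, 1]
Keep top 6: [10, 10, 10, 9, 8, 8]
Tail entries: [7, 6, 5, 5, 4, 3, 2, 2, 1, 1]
L1 error = sum of tail = 36.

36


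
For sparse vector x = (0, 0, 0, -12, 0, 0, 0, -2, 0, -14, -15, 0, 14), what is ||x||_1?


Non-zero entries: [(3, -12), (7, -2), (9, -14), (10, -15), (12, 14)]
Absolute values: [12, 2, 14, 15, 14]
||x||_1 = sum = 57.

57


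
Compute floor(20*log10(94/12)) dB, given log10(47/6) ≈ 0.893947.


||x||/||e|| = 94/12 = 47/6.
log10(47/6) ≈ 0.893947.
20*log10(||x||/||e||) ≈ 20*0.893947 = 17.87894.
floor(17.87894) = 17.

17


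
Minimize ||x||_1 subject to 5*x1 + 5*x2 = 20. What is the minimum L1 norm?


Axis intercepts:
  x1 = 4, x2 = 0: L1 = 4
  x1 = 0, x2 = 4: L1 = 4
x* = (4, 0)
||x*||_1 = 4.

4


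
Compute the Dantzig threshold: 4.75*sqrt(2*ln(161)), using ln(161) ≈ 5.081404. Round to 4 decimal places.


ln(161) ≈ 5.081404.
2*ln(n) ≈ 10.162808.
sqrt(2*ln(n)) ≈ sqrt(10.162808) ≈ 3.187916.
threshold ≈ 4.75*3.187916 = 15.142601 ≈ 15.1426.

15.1426


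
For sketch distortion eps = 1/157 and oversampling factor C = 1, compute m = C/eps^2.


1/eps = 157.
(1/eps)^2 = 24649.
m = 1*24649 = 24649.

24649


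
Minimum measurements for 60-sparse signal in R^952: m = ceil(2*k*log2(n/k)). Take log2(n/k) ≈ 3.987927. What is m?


log2(n/k) = log2(952/60) ≈ 3.987927.
2*k*log2(n/k) ≈ 2*60*3.987927 = 478.55124.
m = ceil(478.55124) = 479.

479


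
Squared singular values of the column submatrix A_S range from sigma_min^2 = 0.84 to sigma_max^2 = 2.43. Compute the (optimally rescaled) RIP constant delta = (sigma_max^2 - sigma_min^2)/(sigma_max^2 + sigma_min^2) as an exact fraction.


lambda_max - lambda_min = 2.43 - 0.84 = 1.59.
lambda_max + lambda_min = 2.43 + 0.84 = 3.27.
delta = 1.59/3.27 = 159/327 = 53/109.

53/109


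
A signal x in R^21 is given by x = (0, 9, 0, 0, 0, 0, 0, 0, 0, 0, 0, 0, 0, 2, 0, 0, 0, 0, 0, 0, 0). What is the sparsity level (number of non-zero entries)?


Non-zero positions: [1, 13].
Sparsity = 2.

2


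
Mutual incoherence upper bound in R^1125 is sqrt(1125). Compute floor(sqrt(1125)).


33^2 = 1089 <= 1125 < 1156 = 34^2, so 33 <= sqrt(1125) < 34.
floor(sqrt(1125)) = 33.

33


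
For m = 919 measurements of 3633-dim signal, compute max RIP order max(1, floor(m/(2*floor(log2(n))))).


floor(log2(3633)) = 11.
2*11 = 22.
m/(2*floor(log2(n))) = 919/22 ≈ 41.7727.
floor = 41.
k = max(1, 41) = 41.

41


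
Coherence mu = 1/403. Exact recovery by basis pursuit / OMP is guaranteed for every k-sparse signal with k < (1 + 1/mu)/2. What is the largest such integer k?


1/mu = 403.
1 + 1/mu = 404.
(1 + 1/mu)/2 = 202 is an integer and the inequality is strict, so k_max = 202 - 1 = 201.

201


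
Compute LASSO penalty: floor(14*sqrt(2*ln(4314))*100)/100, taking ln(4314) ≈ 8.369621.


ln(4314) ≈ 8.369621.
2*ln(n) ≈ 16.739242.
sqrt(2*ln(n)) ≈ sqrt(16.739242) ≈ 4.091362.
lambda ≈ 14*4.091362 = 57.279068.
floor(lambda*100)/100 = 57.27.

57.27


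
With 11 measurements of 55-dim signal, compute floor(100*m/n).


100*m/n = 100*11/55 ≈ 20.0.
floor = 20.

20


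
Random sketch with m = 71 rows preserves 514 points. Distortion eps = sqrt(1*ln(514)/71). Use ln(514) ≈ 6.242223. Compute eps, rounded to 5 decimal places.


ln(514) ≈ 6.242223.
1*ln(N)/m ≈ 1*6.242223/71 ≈ 0.08791863.
eps = sqrt(0.08791863) ≈ 0.2965108 ≈ 0.29651.

0.29651


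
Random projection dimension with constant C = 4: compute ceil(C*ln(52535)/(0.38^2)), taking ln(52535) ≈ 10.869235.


ln(52535) ≈ 10.869235.
eps^2 = 0.38^2 = 0.1444.
C*ln(N)/eps^2 ≈ 4*10.869235/0.1444 ≈ 301.0868.
m = ceil(301.0868) = 302.

302


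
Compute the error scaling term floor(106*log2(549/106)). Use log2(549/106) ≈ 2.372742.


log2(n/k) = log2(549/106) ≈ 2.372742.
k*log2(n/k) ≈ 106*2.372742 = 251.510652.
floor(251.510652) = 251.

251


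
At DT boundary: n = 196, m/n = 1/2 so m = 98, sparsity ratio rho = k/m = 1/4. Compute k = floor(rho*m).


m = 1/2*196 = 98.
rho = 1/4.
rho*m = 1/4*98 = 24.5.
k = floor(24.5) = 24.

24


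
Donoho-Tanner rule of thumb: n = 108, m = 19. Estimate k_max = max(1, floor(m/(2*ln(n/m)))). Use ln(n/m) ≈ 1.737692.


n/m = 108/19.
ln(n/m) ≈ 1.737692.
2*ln(n/m) ≈ 3.475384.
m/(2*ln(n/m)) ≈ 19/3.475384 ≈ 5.467.
floor = 5.
k_max = max(1, 5) = 5.

5


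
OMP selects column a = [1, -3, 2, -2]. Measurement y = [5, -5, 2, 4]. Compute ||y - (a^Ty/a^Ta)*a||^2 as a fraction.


a^T a = 18.
a^T y = 16.
coeff = 16/18 = 8/9.
||r||^2 = 502/9.

502/9


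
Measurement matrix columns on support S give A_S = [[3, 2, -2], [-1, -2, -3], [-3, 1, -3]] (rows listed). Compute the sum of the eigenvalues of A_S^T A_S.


Sum of eigenvalues of A_S^T A_S = trace(A_S^T A_S) = sum of squared column norms of A_S.
A_S^T A_S diagonal: [19, 9, 22].
trace = 19 + 9 + 22 = 50.

50


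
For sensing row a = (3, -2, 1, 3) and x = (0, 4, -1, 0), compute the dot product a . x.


Non-zero terms: ['-2*4', '1*-1']
Products: [-8, -1]
y = sum = -9.

-9


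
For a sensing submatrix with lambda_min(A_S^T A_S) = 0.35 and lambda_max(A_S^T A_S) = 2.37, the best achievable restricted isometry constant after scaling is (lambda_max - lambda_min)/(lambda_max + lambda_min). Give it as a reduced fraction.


lambda_max - lambda_min = 2.37 - 0.35 = 2.02.
lambda_max + lambda_min = 2.37 + 0.35 = 2.72.
delta = 2.02/2.72 = 202/272 = 101/136.

101/136


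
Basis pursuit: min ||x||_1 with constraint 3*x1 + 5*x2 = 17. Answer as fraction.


Axis intercepts:
  x1 = 17/3, x2 = 0: L1 = 17/3
  x1 = 0, x2 = 17/5: L1 = 17/5
x* = (0, 17/5)
||x*||_1 = 17/5.

17/5


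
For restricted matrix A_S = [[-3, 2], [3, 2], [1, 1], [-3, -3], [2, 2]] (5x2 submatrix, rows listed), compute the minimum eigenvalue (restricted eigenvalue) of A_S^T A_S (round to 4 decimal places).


A_S^T A_S = [[32, 14], [14, 22]].
trace = 54.
det = 508.
disc = trace^2 - 4*det = 2916 - 4*508 = 884.
sqrt(884) ≈ 29.732137.
lam_min = (54 - sqrt(884))/2 ≈ (54 - 29.732137)/2 = 12.1339315 ≈ 12.1339.

12.1339


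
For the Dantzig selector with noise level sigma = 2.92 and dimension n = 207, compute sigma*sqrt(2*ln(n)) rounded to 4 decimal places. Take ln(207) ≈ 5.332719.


ln(207) ≈ 5.332719.
2*ln(n) ≈ 10.665438.
sqrt(2*ln(n)) ≈ sqrt(10.665438) ≈ 3.265798.
threshold ≈ 2.92*3.265798 = 9.53613016 ≈ 9.5361.

9.5361


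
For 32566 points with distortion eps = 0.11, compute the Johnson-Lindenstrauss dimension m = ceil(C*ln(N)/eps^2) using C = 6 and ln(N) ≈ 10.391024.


ln(32566) ≈ 10.391024.
eps^2 = 0.11^2 = 0.0121.
C*ln(N)/eps^2 ≈ 6*10.391024/0.0121 ≈ 5152.5739.
m = ceil(5152.5739) = 5153.

5153


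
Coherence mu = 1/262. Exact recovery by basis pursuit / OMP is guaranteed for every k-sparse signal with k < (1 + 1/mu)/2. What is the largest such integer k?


1/mu = 262.
1 + 1/mu = 263.
(1 + 1/mu)/2 = 131.5 is not an integer, so k_max = floor(131.5) = 131.

131


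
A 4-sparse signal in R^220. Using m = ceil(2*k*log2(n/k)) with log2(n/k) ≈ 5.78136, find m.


log2(n/k) = log2(220/4) ≈ 5.78136.
2*k*log2(n/k) ≈ 2*4*5.78136 = 46.25088.
m = ceil(46.25088) = 47.

47


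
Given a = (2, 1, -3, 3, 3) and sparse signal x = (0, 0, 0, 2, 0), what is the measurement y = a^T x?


Non-zero terms: ['3*2']
Products: [6]
y = sum = 6.

6


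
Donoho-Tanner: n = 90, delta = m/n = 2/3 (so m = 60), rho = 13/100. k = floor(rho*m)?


m = 2/3*90 = 60.
rho = 13/100.
rho*m = 13/100*60 = 7.8.
k = floor(7.8) = 7.

7


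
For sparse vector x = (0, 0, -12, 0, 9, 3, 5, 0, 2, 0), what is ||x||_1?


Non-zero entries: [(2, -12), (4, 9), (5, 3), (6, 5), (8, 2)]
Absolute values: [12, 9, 3, 5, 2]
||x||_1 = sum = 31.

31


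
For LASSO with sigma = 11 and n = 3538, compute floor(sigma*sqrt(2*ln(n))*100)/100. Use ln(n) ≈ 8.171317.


ln(3538) ≈ 8.171317.
2*ln(n) ≈ 16.342634.
sqrt(2*ln(n)) ≈ sqrt(16.342634) ≈ 4.042602.
lambda ≈ 11*4.042602 = 44.468622.
floor(lambda*100)/100 = 44.46.

44.46


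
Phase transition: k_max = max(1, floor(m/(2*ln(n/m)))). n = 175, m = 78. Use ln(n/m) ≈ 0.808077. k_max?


n/m = 175/78.
ln(n/m) ≈ 0.808077.
2*ln(n/m) ≈ 1.616154.
m/(2*ln(n/m)) ≈ 78/1.616154 ≈ 48.2627.
floor = 48.
k_max = max(1, 48) = 48.

48


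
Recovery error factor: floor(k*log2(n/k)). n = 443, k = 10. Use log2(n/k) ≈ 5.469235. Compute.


log2(n/k) = log2(443/10) ≈ 5.469235.
k*log2(n/k) ≈ 10*5.469235 = 54.69235.
floor(54.69235) = 54.

54


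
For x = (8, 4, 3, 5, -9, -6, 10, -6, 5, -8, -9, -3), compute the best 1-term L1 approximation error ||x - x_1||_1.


Sorted |x_i| descending: [10, 9, 9, 8, 8, 6, 6, 5, 5, 4, 3, 3]
Keep top 1: [10]
Tail entries: [9, 9, 8, 8, 6, 6, 5, 5, 4, 3, 3]
L1 error = sum of tail = 66.

66


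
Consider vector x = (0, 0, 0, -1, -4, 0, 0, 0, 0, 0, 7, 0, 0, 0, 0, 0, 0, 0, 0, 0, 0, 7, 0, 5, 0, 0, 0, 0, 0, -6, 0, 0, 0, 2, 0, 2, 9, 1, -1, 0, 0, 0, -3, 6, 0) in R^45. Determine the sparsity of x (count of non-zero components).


Non-zero positions: [3, 4, 10, 21, 23, 29, 33, 35, 36, 37, 38, 42, 43].
Sparsity = 13.

13


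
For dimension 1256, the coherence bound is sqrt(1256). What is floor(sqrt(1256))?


35^2 = 1225 <= 1256 < 1296 = 36^2, so 35 <= sqrt(1256) < 36.
floor(sqrt(1256)) = 35.

35


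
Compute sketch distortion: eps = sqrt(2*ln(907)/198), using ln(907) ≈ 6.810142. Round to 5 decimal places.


ln(907) ≈ 6.810142.
2*ln(N)/m ≈ 2*6.810142/198 ≈ 0.06878931.
eps = sqrt(0.06878931) ≈ 0.2622772 ≈ 0.26228.

0.26228


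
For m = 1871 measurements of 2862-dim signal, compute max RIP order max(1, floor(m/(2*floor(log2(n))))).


floor(log2(2862)) = 11.
2*11 = 22.
m/(2*floor(log2(n))) = 1871/22 ≈ 85.0455.
floor = 85.
k = max(1, 85) = 85.

85


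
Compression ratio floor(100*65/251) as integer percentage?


100*m/n = 100*65/251 ≈ 25.8964.
floor = 25.

25


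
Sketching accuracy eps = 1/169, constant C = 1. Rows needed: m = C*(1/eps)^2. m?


1/eps = 169.
(1/eps)^2 = 28561.
m = 1*28561 = 28561.

28561


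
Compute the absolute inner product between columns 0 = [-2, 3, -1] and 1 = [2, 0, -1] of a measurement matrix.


Inner product: -2*2 + 3*0 + -1*-1
Products: [-4, 0, 1]
Sum = -3.
|dot| = 3.

3


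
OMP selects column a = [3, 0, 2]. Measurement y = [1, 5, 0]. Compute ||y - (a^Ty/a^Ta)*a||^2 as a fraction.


a^T a = 13.
a^T y = 3.
coeff = 3/13 = 3/13.
||r||^2 = 329/13.

329/13


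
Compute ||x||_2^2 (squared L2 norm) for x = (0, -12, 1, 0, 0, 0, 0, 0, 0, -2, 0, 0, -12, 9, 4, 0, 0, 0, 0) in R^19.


Non-zero entries: [(1, -12), (2, 1), (9, -2), (12, -12), (13, 9), (14, 4)]
Squares: [144, 1, 4, 144, 81, 16]
||x||_2^2 = sum = 390.

390


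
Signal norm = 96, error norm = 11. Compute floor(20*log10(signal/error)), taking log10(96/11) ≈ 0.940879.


||x||/||e|| = 96/11.
log10(96/11) ≈ 0.940879.
20*log10(||x||/||e||) ≈ 20*0.940879 = 18.81758.
floor(18.81758) = 18.

18


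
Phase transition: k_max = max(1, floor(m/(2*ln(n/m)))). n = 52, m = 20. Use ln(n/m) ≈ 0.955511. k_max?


n/m = 52/20 = 13/5.
ln(n/m) ≈ 0.955511.
2*ln(n/m) ≈ 1.911022.
m/(2*ln(n/m)) ≈ 20/1.911022 ≈ 10.4656.
floor = 10.
k_max = max(1, 10) = 10.

10


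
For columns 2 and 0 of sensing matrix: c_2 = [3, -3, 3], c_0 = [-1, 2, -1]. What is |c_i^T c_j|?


Inner product: 3*-1 + -3*2 + 3*-1
Products: [-3, -6, -3]
Sum = -12.
|dot| = 12.

12


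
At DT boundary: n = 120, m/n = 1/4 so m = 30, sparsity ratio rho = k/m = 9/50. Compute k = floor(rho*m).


m = 1/4*120 = 30.
rho = 9/50.
rho*m = 9/50*30 = 5.4.
k = floor(5.4) = 5.

5


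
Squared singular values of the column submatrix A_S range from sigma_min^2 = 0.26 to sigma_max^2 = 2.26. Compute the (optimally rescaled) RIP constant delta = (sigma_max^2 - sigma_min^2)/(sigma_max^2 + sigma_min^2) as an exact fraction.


lambda_max - lambda_min = 2.26 - 0.26 = 2.00.
lambda_max + lambda_min = 2.26 + 0.26 = 2.52.
delta = 2.00/2.52 = 200/252 = 50/63.

50/63


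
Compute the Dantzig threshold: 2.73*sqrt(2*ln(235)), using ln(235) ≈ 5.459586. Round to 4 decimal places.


ln(235) ≈ 5.459586.
2*ln(n) ≈ 10.919172.
sqrt(2*ln(n)) ≈ sqrt(10.919172) ≈ 3.304417.
threshold ≈ 2.73*3.304417 = 9.02105841 ≈ 9.0211.

9.0211


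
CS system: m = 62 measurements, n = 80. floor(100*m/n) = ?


100*m/n = 100*62/80 ≈ 77.5.
floor = 77.

77


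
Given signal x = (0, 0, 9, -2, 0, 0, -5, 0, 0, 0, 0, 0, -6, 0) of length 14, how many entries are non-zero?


Non-zero positions: [2, 3, 6, 12].
Sparsity = 4.

4


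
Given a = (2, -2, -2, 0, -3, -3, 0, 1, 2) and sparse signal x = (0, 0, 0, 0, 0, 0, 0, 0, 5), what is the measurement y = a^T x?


Non-zero terms: ['2*5']
Products: [10]
y = sum = 10.

10


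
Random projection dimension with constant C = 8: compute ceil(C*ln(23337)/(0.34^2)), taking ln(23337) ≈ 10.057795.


ln(23337) ≈ 10.057795.
eps^2 = 0.34^2 = 0.1156.
C*ln(N)/eps^2 ≈ 8*10.057795/0.1156 ≈ 696.0412.
m = ceil(696.0412) = 697.

697


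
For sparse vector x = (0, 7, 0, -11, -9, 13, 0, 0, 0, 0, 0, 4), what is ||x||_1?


Non-zero entries: [(1, 7), (3, -11), (4, -9), (5, 13), (11, 4)]
Absolute values: [7, 11, 9, 13, 4]
||x||_1 = sum = 44.

44


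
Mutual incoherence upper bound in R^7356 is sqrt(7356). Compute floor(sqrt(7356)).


85^2 = 7225 <= 7356 < 7396 = 86^2, so 85 <= sqrt(7356) < 86.
floor(sqrt(7356)) = 85.

85


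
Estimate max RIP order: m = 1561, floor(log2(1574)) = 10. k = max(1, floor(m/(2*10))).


floor(log2(1574)) = 10.
2*10 = 20.
m/(2*floor(log2(n))) = 1561/20 ≈ 78.05.
floor = 78.
k = max(1, 78) = 78.

78


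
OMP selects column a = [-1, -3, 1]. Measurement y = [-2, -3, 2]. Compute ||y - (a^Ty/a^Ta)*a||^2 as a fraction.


a^T a = 11.
a^T y = 13.
coeff = 13/11 = 13/11.
||r||^2 = 18/11.

18/11


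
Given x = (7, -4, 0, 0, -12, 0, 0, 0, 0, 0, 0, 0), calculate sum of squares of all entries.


Non-zero entries: [(0, 7), (1, -4), (4, -12)]
Squares: [49, 16, 144]
||x||_2^2 = sum = 209.

209


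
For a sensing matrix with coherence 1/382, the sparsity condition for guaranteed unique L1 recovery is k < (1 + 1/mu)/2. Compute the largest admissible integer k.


1/mu = 382.
1 + 1/mu = 383.
(1 + 1/mu)/2 = 191.5 is not an integer, so k_max = floor(191.5) = 191.

191


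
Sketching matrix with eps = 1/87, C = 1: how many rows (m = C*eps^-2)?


1/eps = 87.
(1/eps)^2 = 7569.
m = 1*7569 = 7569.

7569


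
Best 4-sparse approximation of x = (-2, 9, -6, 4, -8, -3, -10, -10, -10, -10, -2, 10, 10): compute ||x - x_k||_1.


Sorted |x_i| descending: [10, 10, 10, 10, 10, 10, 9, 8, 6, 4, 3, 2, 2]
Keep top 4: [10, 10, 10, 10]
Tail entries: [10, 10, 9, 8, 6, 4, 3, 2, 2]
L1 error = sum of tail = 54.

54


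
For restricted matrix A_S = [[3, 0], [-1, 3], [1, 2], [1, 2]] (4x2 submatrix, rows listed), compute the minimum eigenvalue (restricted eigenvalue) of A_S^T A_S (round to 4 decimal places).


A_S^T A_S = [[12, 1], [1, 17]].
trace = 29.
det = 203.
disc = trace^2 - 4*det = 841 - 4*203 = 29.
sqrt(29) ≈ 5.385165.
lam_min = (29 - sqrt(29))/2 ≈ (29 - 5.385165)/2 = 11.8074175 ≈ 11.8074.

11.8074


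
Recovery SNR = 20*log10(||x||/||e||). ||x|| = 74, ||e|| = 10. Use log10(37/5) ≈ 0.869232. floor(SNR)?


||x||/||e|| = 74/10 = 37/5.
log10(37/5) ≈ 0.869232.
20*log10(||x||/||e||) ≈ 20*0.869232 = 17.38464.
floor(17.38464) = 17.

17


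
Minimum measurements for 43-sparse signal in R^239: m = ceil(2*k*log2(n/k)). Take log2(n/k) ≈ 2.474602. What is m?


log2(n/k) = log2(239/43) ≈ 2.474602.
2*k*log2(n/k) ≈ 2*43*2.474602 = 212.815772.
m = ceil(212.815772) = 213.

213


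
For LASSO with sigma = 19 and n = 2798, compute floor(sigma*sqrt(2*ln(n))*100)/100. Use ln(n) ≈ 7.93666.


ln(2798) ≈ 7.93666.
2*ln(n) ≈ 15.87332.
sqrt(2*ln(n)) ≈ sqrt(15.87332) ≈ 3.984134.
lambda ≈ 19*3.984134 = 75.698546.
floor(lambda*100)/100 = 75.69.

75.69


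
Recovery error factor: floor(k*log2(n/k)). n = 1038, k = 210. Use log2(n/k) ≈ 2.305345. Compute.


log2(n/k) = log2(1038/210) ≈ 2.305345.
k*log2(n/k) ≈ 210*2.305345 = 484.12245.
floor(484.12245) = 484.

484


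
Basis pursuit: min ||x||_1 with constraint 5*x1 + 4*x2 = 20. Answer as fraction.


Axis intercepts:
  x1 = 4, x2 = 0: L1 = 4
  x1 = 0, x2 = 5: L1 = 5
x* = (4, 0)
||x*||_1 = 4.

4


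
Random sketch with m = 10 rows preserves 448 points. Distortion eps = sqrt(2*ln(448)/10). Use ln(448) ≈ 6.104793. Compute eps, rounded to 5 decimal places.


ln(448) ≈ 6.104793.
2*ln(N)/m ≈ 2*6.104793/10 ≈ 1.2209586.
eps = sqrt(1.2209586) ≈ 1.10497 ≈ 1.10497.

1.10497


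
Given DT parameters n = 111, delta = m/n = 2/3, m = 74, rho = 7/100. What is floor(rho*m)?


m = 2/3*111 = 74.
rho = 7/100.
rho*m = 7/100*74 = 5.18.
k = floor(5.18) = 5.

5


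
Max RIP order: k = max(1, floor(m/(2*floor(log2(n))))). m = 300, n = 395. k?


floor(log2(395)) = 8.
2*8 = 16.
m/(2*floor(log2(n))) = 300/16 ≈ 18.75.
floor = 18.
k = max(1, 18) = 18.

18


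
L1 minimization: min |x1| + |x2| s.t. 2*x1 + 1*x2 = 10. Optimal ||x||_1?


Axis intercepts:
  x1 = 5, x2 = 0: L1 = 5
  x1 = 0, x2 = 10: L1 = 10
x* = (5, 0)
||x*||_1 = 5.

5


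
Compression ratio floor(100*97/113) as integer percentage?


100*m/n = 100*97/113 ≈ 85.8407.
floor = 85.

85


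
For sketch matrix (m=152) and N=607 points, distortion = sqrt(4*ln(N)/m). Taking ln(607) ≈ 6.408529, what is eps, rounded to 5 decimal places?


ln(607) ≈ 6.408529.
4*ln(N)/m ≈ 4*6.408529/152 ≈ 0.1686455.
eps = sqrt(0.1686455) ≈ 0.4106647 ≈ 0.41066.

0.41066


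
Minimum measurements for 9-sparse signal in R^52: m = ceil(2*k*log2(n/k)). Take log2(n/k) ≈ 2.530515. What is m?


log2(n/k) = log2(52/9) ≈ 2.530515.
2*k*log2(n/k) ≈ 2*9*2.530515 = 45.54927.
m = ceil(45.54927) = 46.

46


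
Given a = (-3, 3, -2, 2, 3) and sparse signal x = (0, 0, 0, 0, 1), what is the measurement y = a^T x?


Non-zero terms: ['3*1']
Products: [3]
y = sum = 3.

3


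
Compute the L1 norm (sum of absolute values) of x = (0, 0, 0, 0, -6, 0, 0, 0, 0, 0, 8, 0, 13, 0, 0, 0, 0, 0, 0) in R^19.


Non-zero entries: [(4, -6), (10, 8), (12, 13)]
Absolute values: [6, 8, 13]
||x||_1 = sum = 27.

27


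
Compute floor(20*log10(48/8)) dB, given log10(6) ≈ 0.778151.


||x||/||e|| = 48/8 = 6.
log10(6) ≈ 0.778151.
20*log10(||x||/||e||) ≈ 20*0.778151 = 15.56302.
floor(15.56302) = 15.

15


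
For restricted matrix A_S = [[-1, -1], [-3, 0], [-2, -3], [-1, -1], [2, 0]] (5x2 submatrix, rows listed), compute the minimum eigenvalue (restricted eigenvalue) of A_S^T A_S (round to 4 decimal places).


A_S^T A_S = [[19, 8], [8, 11]].
trace = 30.
det = 145.
disc = trace^2 - 4*det = 900 - 4*145 = 320.
sqrt(320) ≈ 17.888544.
lam_min = (30 - sqrt(320))/2 ≈ (30 - 17.888544)/2 = 6.055728 ≈ 6.0557.

6.0557


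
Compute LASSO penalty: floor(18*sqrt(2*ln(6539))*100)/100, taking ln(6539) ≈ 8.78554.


ln(6539) ≈ 8.78554.
2*ln(n) ≈ 17.57108.
sqrt(2*ln(n)) ≈ sqrt(17.57108) ≈ 4.191787.
lambda ≈ 18*4.191787 = 75.452166.
floor(lambda*100)/100 = 75.45.

75.45


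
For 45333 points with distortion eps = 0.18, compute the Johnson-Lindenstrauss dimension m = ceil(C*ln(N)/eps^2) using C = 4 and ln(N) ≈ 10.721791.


ln(45333) ≈ 10.721791.
eps^2 = 0.18^2 = 0.0324.
C*ln(N)/eps^2 ≈ 4*10.721791/0.0324 ≈ 1323.6779.
m = ceil(1323.6779) = 1324.

1324


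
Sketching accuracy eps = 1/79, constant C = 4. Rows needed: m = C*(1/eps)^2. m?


1/eps = 79.
(1/eps)^2 = 6241.
m = 4*6241 = 24964.

24964


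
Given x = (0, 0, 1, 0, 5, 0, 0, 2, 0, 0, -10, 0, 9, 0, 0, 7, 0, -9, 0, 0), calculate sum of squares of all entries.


Non-zero entries: [(2, 1), (4, 5), (7, 2), (10, -10), (12, 9), (15, 7), (17, -9)]
Squares: [1, 25, 4, 100, 81, 49, 81]
||x||_2^2 = sum = 341.

341


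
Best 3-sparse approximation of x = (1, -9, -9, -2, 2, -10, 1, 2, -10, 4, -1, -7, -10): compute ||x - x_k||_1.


Sorted |x_i| descending: [10, 10, 10, 9, 9, 7, 4, 2, 2, 2, 1, 1, 1]
Keep top 3: [10, 10, 10]
Tail entries: [9, 9, 7, 4, 2, 2, 2, 1, 1, 1]
L1 error = sum of tail = 38.

38


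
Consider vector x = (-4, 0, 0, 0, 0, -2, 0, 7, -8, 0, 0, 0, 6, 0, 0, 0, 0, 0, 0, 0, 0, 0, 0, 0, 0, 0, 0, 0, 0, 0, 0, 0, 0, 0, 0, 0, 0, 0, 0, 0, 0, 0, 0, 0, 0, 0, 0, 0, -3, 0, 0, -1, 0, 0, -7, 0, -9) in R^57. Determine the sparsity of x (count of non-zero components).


Non-zero positions: [0, 5, 7, 8, 12, 48, 51, 54, 56].
Sparsity = 9.

9


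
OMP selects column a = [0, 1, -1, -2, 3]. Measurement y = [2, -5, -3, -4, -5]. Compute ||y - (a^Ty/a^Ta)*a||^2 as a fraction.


a^T a = 15.
a^T y = -9.
coeff = -9/15 = -3/5.
||r||^2 = 368/5.

368/5


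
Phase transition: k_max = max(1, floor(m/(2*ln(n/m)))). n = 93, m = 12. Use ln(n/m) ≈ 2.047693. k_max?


n/m = 93/12 = 31/4.
ln(n/m) ≈ 2.047693.
2*ln(n/m) ≈ 4.095386.
m/(2*ln(n/m)) ≈ 12/4.095386 ≈ 2.9301.
floor = 2.
k_max = max(1, 2) = 2.

2


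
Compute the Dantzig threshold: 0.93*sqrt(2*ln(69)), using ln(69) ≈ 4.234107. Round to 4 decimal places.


ln(69) ≈ 4.234107.
2*ln(n) ≈ 8.468214.
sqrt(2*ln(n)) ≈ sqrt(8.468214) ≈ 2.91002.
threshold ≈ 0.93*2.91002 = 2.7063186 ≈ 2.7063.

2.7063


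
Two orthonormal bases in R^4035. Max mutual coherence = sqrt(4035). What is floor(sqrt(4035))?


63^2 = 3969 <= 4035 < 4096 = 64^2, so 63 <= sqrt(4035) < 64.
floor(sqrt(4035)) = 63.

63


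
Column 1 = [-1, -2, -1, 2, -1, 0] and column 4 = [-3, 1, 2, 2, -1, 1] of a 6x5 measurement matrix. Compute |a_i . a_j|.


Inner product: -1*-3 + -2*1 + -1*2 + 2*2 + -1*-1 + 0*1
Products: [3, -2, -2, 4, 1, 0]
Sum = 4.
|dot| = 4.

4


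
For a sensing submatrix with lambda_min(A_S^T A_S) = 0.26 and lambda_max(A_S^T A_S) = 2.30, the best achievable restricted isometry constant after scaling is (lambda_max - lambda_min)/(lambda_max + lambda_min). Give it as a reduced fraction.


lambda_max - lambda_min = 2.30 - 0.26 = 2.04.
lambda_max + lambda_min = 2.30 + 0.26 = 2.56.
delta = 2.04/2.56 = 204/256 = 51/64.

51/64


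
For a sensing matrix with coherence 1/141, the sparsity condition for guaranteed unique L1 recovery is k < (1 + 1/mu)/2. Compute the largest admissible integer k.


1/mu = 141.
1 + 1/mu = 142.
(1 + 1/mu)/2 = 71 is an integer and the inequality is strict, so k_max = 71 - 1 = 70.

70


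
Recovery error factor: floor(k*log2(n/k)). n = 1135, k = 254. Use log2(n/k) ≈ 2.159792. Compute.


log2(n/k) = log2(1135/254) ≈ 2.159792.
k*log2(n/k) ≈ 254*2.159792 = 548.587168.
floor(548.587168) = 548.

548


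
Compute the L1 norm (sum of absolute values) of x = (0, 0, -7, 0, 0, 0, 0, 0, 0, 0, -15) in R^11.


Non-zero entries: [(2, -7), (10, -15)]
Absolute values: [7, 15]
||x||_1 = sum = 22.

22


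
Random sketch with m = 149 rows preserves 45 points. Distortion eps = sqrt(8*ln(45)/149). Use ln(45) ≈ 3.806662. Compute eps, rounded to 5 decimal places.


ln(45) ≈ 3.806662.
8*ln(N)/m ≈ 8*3.806662/149 ≈ 0.20438454.
eps = sqrt(0.20438454) ≈ 0.4520891 ≈ 0.45209.

0.45209


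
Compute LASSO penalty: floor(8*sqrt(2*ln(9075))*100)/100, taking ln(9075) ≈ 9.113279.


ln(9075) ≈ 9.113279.
2*ln(n) ≈ 18.226558.
sqrt(2*ln(n)) ≈ sqrt(18.226558) ≈ 4.269257.
lambda ≈ 8*4.269257 = 34.154056.
floor(lambda*100)/100 = 34.15.

34.15


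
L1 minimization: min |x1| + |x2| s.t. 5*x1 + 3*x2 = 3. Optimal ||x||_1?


Axis intercepts:
  x1 = 3/5, x2 = 0: L1 = 3/5
  x1 = 0, x2 = 1: L1 = 1
x* = (3/5, 0)
||x*||_1 = 3/5.

3/5


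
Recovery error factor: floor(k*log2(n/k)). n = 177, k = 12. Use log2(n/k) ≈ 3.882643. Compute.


log2(n/k) = log2(177/12) ≈ 3.882643.
k*log2(n/k) ≈ 12*3.882643 = 46.591716.
floor(46.591716) = 46.

46


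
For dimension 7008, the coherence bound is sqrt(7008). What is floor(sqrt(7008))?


83^2 = 6889 <= 7008 < 7056 = 84^2, so 83 <= sqrt(7008) < 84.
floor(sqrt(7008)) = 83.

83


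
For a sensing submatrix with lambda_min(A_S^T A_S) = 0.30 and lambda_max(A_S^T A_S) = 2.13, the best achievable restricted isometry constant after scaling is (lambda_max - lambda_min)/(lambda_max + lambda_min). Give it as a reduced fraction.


lambda_max - lambda_min = 2.13 - 0.30 = 1.83.
lambda_max + lambda_min = 2.13 + 0.30 = 2.43.
delta = 1.83/2.43 = 183/243 = 61/81.

61/81


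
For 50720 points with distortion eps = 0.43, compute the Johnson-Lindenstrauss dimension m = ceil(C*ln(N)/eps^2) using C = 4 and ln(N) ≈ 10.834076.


ln(50720) ≈ 10.834076.
eps^2 = 0.43^2 = 0.1849.
C*ln(N)/eps^2 ≈ 4*10.834076/0.1849 ≈ 234.377.
m = ceil(234.377) = 235.

235


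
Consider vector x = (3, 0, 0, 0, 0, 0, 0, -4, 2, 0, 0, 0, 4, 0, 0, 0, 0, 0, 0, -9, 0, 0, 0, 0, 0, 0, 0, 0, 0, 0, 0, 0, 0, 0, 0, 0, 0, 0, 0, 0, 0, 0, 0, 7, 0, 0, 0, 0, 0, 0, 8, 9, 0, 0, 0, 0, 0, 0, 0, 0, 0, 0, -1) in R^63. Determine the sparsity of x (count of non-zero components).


Non-zero positions: [0, 7, 8, 12, 19, 43, 50, 51, 62].
Sparsity = 9.

9


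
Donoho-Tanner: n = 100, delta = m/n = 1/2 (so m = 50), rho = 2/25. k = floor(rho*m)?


m = 1/2*100 = 50.
rho = 2/25.
rho*m = 2/25*50 = 4.
k = floor(4) = 4.

4


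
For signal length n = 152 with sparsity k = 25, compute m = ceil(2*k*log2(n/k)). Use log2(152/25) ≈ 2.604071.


log2(n/k) = log2(152/25) ≈ 2.604071.
2*k*log2(n/k) ≈ 2*25*2.604071 = 130.20355.
m = ceil(130.20355) = 131.

131


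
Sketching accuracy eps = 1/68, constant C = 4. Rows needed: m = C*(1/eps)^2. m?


1/eps = 68.
(1/eps)^2 = 4624.
m = 4*4624 = 18496.

18496


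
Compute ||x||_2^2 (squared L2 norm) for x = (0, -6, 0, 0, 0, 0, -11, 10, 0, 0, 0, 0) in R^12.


Non-zero entries: [(1, -6), (6, -11), (7, 10)]
Squares: [36, 121, 100]
||x||_2^2 = sum = 257.

257


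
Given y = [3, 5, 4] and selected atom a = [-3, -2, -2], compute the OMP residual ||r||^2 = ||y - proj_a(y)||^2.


a^T a = 17.
a^T y = -27.
coeff = -27/17 = -27/17.
||r||^2 = 121/17.

121/17


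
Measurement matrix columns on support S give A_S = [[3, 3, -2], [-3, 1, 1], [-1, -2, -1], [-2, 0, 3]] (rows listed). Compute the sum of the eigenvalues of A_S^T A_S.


Sum of eigenvalues of A_S^T A_S = trace(A_S^T A_S) = sum of squared column norms of A_S.
A_S^T A_S diagonal: [23, 14, 15].
trace = 23 + 14 + 15 = 52.

52


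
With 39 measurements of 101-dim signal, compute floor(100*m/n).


100*m/n = 100*39/101 ≈ 38.6139.
floor = 38.

38


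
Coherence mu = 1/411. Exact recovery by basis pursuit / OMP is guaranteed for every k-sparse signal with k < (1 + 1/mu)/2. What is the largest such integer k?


1/mu = 411.
1 + 1/mu = 412.
(1 + 1/mu)/2 = 206 is an integer and the inequality is strict, so k_max = 206 - 1 = 205.

205


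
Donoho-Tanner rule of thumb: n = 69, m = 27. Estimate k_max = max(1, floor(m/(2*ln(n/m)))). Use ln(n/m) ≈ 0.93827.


n/m = 69/27 = 23/9.
ln(n/m) ≈ 0.93827.
2*ln(n/m) ≈ 1.87654.
m/(2*ln(n/m)) ≈ 27/1.87654 ≈ 14.3882.
floor = 14.
k_max = max(1, 14) = 14.

14
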